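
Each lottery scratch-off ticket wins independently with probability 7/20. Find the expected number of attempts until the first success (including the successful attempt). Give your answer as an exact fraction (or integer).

For a geometric distribution, E[trials] = 1/p = 1/(7/20) = 20/7.

20/7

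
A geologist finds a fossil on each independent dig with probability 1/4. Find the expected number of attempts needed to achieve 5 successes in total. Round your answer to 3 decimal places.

By linearity (sum of 5 independent geometric waits), E[trials] = 5/p = 5/(1/4) = 20.
≈ 20.000

20.000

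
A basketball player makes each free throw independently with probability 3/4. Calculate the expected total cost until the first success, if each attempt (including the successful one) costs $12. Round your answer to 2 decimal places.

E[#attempts] = 1/p = 4/3; E[cost] = 12·4/3 = 16.
≈ 16.00

$16.00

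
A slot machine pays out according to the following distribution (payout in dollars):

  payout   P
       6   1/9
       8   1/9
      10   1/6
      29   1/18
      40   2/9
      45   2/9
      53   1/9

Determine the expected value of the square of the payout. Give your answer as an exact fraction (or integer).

E[X²] = (1/9)·36 + (1/9)·64 + (1/6)·100 + (1/18)·841 + (2/9)·1600 + (2/9)·2025 + (1/9)·2809
     = 7153/6

7153/6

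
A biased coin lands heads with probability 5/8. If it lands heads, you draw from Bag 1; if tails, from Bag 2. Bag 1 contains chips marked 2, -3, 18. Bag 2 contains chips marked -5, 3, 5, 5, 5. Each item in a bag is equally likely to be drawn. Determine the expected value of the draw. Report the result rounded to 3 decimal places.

4.517

E[X | Bag 1] = (2 − 3 + 18)/3 = 17/3
E[X | Bag 2] = (-5 + 3 + 5 + 5 + 5)/5 = 13/5
E[X] = (5/8)·17/3 + (3/8)·13/5 = 271/60 ≈ 4.517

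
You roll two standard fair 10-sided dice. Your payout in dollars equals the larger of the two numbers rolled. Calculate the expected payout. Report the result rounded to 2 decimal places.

Distribution of the larger of the two numbers rolled: 1 w.p. 1/100, 2 w.p. 3/100, 3 w.p. 1/20, 4 w.p. 7/100, 5 w.p. 9/100, 6 w.p. 11/100, …
E[payout] = (1/100)·1 + (3/100)·2 + (1/20)·3 + (7/100)·4 + (9/100)·5 + (11/100)·6 + (13/100)·7 + (3/20)·8 + (17/100)·9 + (19/100)·10 = 143/20
≈ $7.15

$7.15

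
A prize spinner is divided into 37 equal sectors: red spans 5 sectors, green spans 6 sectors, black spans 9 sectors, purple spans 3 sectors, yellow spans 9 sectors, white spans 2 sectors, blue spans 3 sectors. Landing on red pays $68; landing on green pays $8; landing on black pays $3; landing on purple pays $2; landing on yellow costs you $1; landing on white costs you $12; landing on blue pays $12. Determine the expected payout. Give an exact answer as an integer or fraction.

E[payout] = (5/37)·68 + (6/37)·8 + (9/37)·3 + (3/37)·2 + (9/37)·(-1) + (2/37)·(-12) + (3/37)·12 = 424/37

424/37 dollars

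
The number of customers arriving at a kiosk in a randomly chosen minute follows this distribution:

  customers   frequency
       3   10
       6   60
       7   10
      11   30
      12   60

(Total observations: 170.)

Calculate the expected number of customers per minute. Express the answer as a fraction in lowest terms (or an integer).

151/17

Total = 170, so P(customers=3) = 10/170, etc.
E[X] = (1/17)·3 + (6/17)·6 + (1/17)·7 + (3/17)·11 + (6/17)·12
     = 151/17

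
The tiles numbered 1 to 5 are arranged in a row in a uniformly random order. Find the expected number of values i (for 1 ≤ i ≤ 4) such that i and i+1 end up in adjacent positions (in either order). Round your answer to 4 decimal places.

1.6000

For each i ∈ {1,…,4}, let Xᵢ = 1 if i and i+1 are adjacent. P(Xᵢ=1) = 2·(5−1)!/5! = 2/5.
By linearity, E[ΣXᵢ] = (4)·(2/5) = 8/5.
≈ 1.6000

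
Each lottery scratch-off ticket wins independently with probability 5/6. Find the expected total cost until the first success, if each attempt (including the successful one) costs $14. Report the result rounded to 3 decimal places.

E[#attempts] = 1/p = 6/5; E[cost] = 14·6/5 = 84/5.
≈ 16.800

$16.800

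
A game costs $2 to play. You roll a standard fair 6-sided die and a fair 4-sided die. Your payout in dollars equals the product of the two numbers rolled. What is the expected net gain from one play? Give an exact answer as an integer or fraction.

Distribution of the product of the two numbers rolled: 1 w.p. 1/24, 2 w.p. 1/12, 3 w.p. 1/12, 4 w.p. 1/8, 5 w.p. 1/24, 6 w.p. 1/8, …
E[payout] = (1/24)·1 + (1/12)·2 + (1/12)·3 + (1/8)·4 + (1/24)·5 + (1/8)·6 + (1/12)·8 + (1/24)·9 + (1/24)·10 + (1/8)·12 + (1/24)·15 + (1/24)·16 + (1/24)·18 + (1/24)·20 + (1/24)·24 = 35/4
Expected profit = 35/4 − 2 = 27/4

27/4 dollars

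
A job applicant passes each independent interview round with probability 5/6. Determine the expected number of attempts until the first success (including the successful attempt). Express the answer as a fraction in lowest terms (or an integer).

For a geometric distribution, E[trials] = 1/p = 1/(5/6) = 6/5.

6/5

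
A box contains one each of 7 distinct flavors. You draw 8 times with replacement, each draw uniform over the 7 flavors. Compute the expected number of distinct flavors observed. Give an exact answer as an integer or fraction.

4085185/823543

Let Xⱼ=1 if type j appears at least once. P(Xⱼ=1) = 1 − ((7−1)/7)^8 = 4085185/5764801.
E[#distinct] = 7·4085185/5764801 = 4085185/823543.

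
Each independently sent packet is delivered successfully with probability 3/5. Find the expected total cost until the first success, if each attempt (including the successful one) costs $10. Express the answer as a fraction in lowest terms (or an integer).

50/3 dollars

E[#attempts] = 1/p = 5/3; E[cost] = 10·5/3 = 50/3.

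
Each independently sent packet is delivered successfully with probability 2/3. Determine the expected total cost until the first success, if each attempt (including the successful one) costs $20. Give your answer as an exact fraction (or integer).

$30

E[#attempts] = 1/p = 3/2; E[cost] = 20·3/2 = 30.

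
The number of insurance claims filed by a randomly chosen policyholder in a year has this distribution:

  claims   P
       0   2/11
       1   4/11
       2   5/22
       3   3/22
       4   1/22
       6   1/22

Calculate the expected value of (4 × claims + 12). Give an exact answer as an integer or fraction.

206/11

E[4x+12] = (2/11)·12 + (4/11)·16 + (5/22)·20 + (3/22)·24 + (1/22)·28 + (1/22)·36
     = 206/11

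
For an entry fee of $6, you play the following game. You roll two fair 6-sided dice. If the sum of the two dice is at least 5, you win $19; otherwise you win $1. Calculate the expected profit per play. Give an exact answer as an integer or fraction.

E[payout] = (1/6)·1 + (5/6)·19 = 16
Expected profit = 16 − 6 = 10

$10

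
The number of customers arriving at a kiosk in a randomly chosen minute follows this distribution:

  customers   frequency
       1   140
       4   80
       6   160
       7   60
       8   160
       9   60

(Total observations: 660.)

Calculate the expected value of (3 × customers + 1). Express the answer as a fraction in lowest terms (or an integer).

194/11

Total = 660, so P(customers=1) = 140/660, etc.
E[3x+1] = (7/33)·4 + (4/33)·13 + (8/33)·19 + (1/11)·22 + (8/33)·25 + (1/11)·28
     = 194/11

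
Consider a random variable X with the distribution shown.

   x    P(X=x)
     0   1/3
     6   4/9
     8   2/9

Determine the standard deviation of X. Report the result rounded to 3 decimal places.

3.236

E[X] = 40/9, E[X²] = 272/9
Var(X) = E[X²] − (E[X])² = 272/9 − 1600/81 = 848/81
SD(X) = √(848/81) ≈ 3.236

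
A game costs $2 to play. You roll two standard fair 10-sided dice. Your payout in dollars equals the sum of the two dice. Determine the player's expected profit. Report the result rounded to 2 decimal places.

$9.00

Distribution of the sum of the two dice: 2 w.p. 1/100, 3 w.p. 1/50, 4 w.p. 3/100, 5 w.p. 1/25, 6 w.p. 1/20, 7 w.p. 3/50, …
E[payout] = (1/100)·2 + (1/50)·3 + (3/100)·4 + (1/25)·5 + (1/20)·6 + (3/50)·7 + (7/100)·8 + (2/25)·9 + (9/100)·10 + (1/10)·11 + (9/100)·12 + (2/25)·13 + (7/100)·14 + (3/50)·15 + (1/20)·16 + (1/25)·17 + (3/100)·18 + (1/50)·19 + (1/100)·20 = 11
Expected profit = 11 − 2 = 9 ≈ $9.00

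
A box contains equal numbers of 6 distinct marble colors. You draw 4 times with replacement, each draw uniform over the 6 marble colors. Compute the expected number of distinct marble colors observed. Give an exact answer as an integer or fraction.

671/216

Let Xⱼ=1 if type j appears at least once. P(Xⱼ=1) = 1 − ((6−1)/6)^4 = 671/1296.
E[#distinct] = 6·671/1296 = 671/216.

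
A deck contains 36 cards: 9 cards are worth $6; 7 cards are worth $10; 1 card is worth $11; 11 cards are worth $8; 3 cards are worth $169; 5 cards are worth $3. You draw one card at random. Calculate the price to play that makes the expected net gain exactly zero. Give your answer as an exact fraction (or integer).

745/36 dollars

E[payout] = (9/36)·6 + (7/36)·10 + (1/36)·11 + (11/36)·8 + (3/36)·169 + (5/36)·3 = 745/36
Fair fee = E[payout] = 745/36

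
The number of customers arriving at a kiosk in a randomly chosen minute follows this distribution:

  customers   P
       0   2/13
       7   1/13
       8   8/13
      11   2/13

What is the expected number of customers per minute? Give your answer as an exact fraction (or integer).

93/13

E[X] = (2/13)·0 + (1/13)·7 + (8/13)·8 + (2/13)·11
     = 93/13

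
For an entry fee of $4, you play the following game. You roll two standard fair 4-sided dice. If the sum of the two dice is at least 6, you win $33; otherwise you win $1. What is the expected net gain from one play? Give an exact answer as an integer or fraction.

$9

E[payout] = (5/8)·1 + (3/8)·33 = 13
Expected profit = 13 − 4 = 9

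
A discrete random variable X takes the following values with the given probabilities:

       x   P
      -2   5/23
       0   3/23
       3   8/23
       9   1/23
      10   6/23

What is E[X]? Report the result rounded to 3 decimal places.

E[X] = (5/23)·(-2) + (3/23)·0 + (8/23)·3 + (1/23)·9 + (6/23)·10
     = 83/23 ≈ 3.609

3.609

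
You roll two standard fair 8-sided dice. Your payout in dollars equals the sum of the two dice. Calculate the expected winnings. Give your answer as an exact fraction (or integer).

Distribution of the sum of the two dice: 2 w.p. 1/64, 3 w.p. 1/32, 4 w.p. 3/64, 5 w.p. 1/16, 6 w.p. 5/64, 7 w.p. 3/32, …
E[payout] = (1/64)·2 + (1/32)·3 + (3/64)·4 + (1/16)·5 + (5/64)·6 + (3/32)·7 + (7/64)·8 + (1/8)·9 + (7/64)·10 + (3/32)·11 + (5/64)·12 + (1/16)·13 + (3/64)·14 + (1/32)·15 + (1/64)·16 = 9

$9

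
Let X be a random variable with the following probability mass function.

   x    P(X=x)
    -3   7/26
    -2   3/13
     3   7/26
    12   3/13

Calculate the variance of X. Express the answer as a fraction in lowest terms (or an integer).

5691/169

E[X] = (7/26)·(-3) + (3/13)·(-2) + (7/26)·3 + (3/13)·12 = 30/13
E[X²] = (7/26)·9 + (3/13)·4 + (7/26)·9 + (3/13)·144 = 39
Var(X) = 39 − (30/13)² = 5691/169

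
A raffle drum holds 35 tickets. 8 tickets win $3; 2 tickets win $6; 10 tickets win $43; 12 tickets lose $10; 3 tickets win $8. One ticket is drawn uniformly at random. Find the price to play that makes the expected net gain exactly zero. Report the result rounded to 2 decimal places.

$10.57

E[payout] = (8/35)·3 + (2/35)·6 + (10/35)·43 + (12/35)·(-10) + (3/35)·8 = 74/7
Fair fee = E[payout] = 74/7 ≈ $10.57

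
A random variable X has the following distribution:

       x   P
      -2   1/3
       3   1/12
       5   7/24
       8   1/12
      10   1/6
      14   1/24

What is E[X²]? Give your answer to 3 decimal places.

39.542

E[X²] = (1/3)·4 + (1/12)·9 + (7/24)·25 + (1/12)·64 + (1/6)·100 + (1/24)·196
     = 949/24 ≈ 39.542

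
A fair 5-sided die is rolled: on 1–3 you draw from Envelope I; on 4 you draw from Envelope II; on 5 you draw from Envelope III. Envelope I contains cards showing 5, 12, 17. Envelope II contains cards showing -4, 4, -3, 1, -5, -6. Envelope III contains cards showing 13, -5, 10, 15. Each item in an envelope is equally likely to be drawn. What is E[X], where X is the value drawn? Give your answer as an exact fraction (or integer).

E[X | Envelope I] = (5 + 12 + 17)/3 = 34/3
E[X | Envelope II] = (-4 + 4 − 3 + 1 − 5 − 6)/6 = -13/6
E[X | Envelope III] = (13 − 5 + 10 + 15)/4 = 33/4
E[X] = (3/5)·34/3 + (1/5)·(-13/6) + (1/5)·33/4 = 481/60

481/60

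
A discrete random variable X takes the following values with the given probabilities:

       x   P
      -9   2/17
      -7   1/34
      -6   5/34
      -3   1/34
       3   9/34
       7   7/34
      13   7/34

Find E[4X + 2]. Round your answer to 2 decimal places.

E[4x+2] = (2/17)·(-34) + (1/34)·(-26) + (5/34)·(-22) + (1/34)·(-10) + (9/34)·14 + (7/34)·30 + (7/34)·54
     = 216/17 ≈ 12.71

12.71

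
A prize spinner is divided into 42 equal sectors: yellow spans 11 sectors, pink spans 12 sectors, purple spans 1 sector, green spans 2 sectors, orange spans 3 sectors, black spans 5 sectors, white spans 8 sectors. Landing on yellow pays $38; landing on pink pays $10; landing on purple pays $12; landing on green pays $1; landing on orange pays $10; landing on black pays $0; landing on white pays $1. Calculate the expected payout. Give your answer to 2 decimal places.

E[payout] = (11/42)·38 + (12/42)·10 + (1/42)·12 + (2/42)·1 + (3/42)·10 + (5/42)·0 + (8/42)·1 = 295/21
≈ $14.05

$14.05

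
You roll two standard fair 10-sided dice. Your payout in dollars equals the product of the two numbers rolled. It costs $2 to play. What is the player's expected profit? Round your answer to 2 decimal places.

Distribution of the product of the two numbers rolled: 1 w.p. 1/100, 2 w.p. 1/50, 3 w.p. 1/50, 4 w.p. 3/100, 5 w.p. 1/50, 6 w.p. 1/25, …
E[payout] = (1/100)·1 + (1/50)·2 + (1/50)·3 + (3/100)·4 + (1/50)·5 + (1/25)·6 + (1/50)·7 + (1/25)·8 + (3/100)·9 + (1/25)·10 + (1/25)·12 + (1/50)·14 + (1/50)·15 + (3/100)·16 + (1/25)·18 + (1/25)·20 + (1/50)·21 + (1/25)·24 + (1/100)·25 + (1/50)·27 + (1/50)·28 + (1/25)·30 + (1/50)·32 + (1/50)·35 + (3/100)·36 + (1/25)·40 + (1/50)·42 + (1/50)·45 + (1/50)·48 + (1/100)·49 + (1/50)·50 + (1/50)·54 + (1/50)·56 + (1/50)·60 + (1/50)·63 + (1/100)·64 + (1/50)·70 + (1/50)·72 + (1/50)·80 + (1/100)·81 + (1/50)·90 + (1/100)·100 = 121/4
Expected profit = 121/4 − 2 = 113/4 ≈ $28.25

$28.25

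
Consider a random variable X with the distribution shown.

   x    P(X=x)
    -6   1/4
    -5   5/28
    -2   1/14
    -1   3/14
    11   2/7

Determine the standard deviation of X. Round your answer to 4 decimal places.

6.9557

E[X] = 11/28, E[X²] = 1359/28
Var(X) = E[X²] − (E[X])² = 1359/28 − 121/784 = 37931/784
SD(X) = √(37931/784) ≈ 6.9557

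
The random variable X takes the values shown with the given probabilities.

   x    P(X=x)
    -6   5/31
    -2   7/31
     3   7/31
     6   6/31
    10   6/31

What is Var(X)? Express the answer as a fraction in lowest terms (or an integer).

28368/961

E[X] = (5/31)·(-6) + (7/31)·(-2) + (7/31)·3 + (6/31)·6 + (6/31)·10 = 73/31
E[X²] = (5/31)·36 + (7/31)·4 + (7/31)·9 + (6/31)·36 + (6/31)·100 = 1087/31
Var(X) = 1087/31 − (73/31)² = 28368/961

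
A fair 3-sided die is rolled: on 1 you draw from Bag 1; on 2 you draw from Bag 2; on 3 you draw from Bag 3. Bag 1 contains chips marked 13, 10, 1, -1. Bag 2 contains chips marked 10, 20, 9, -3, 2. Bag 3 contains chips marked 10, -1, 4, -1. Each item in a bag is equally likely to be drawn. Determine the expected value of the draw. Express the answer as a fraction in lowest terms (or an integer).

109/20

E[X | Bag 1] = (13 + 10 + 1 − 1)/4 = 23/4
E[X | Bag 2] = (10 + 20 + 9 − 3 + 2)/5 = 38/5
E[X | Bag 3] = (10 − 1 + 4 − 1)/4 = 3
E[X] = (1/3)·23/4 + (1/3)·38/5 + (1/3)·3 = 109/20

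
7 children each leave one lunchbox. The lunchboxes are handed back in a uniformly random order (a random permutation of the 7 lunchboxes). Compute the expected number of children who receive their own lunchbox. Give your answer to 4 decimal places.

1.0000

Let Xᵢ = 1 if person i gets their own lunchbox. For each i, P(Xᵢ=1) = 1/7.
By linearity of expectation, E[X₁+…+X_7] = 7·(1/7) = 1.
≈ 1.0000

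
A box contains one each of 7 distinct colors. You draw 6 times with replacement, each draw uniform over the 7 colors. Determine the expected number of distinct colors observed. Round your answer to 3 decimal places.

Let Xⱼ=1 if type j appears at least once. P(Xⱼ=1) = 1 − ((7−1)/7)^6 = 70993/117649.
E[#distinct] = 7·70993/117649 = 70993/16807.
≈ 4.224

4.224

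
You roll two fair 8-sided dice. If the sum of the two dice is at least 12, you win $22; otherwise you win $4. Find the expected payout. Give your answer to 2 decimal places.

E[payout] = (49/64)·4 + (15/64)·22 = 263/32
≈ $8.22

$8.22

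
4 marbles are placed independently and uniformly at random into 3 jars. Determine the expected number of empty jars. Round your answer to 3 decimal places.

Let Xⱼ=1 if jar j is empty. P(Xⱼ=1) = ((3-1)/3)^4 = 16/81.
By linearity, E[#empty] = 3·16/81 = 16/27.
≈ 0.593

0.593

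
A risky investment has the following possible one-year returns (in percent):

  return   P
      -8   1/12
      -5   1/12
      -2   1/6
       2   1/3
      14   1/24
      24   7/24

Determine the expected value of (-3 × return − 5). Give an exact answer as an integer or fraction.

E[-3x-5] = (1/12)·19 + (1/12)·10 + (1/6)·1 + (1/3)·(-11) + (1/24)·(-47) + (7/24)·(-77)
     = -51/2

-51/2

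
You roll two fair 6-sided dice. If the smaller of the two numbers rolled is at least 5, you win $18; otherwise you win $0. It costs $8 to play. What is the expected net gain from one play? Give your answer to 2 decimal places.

E[payout] = (8/9)·0 + (1/9)·18 = 2
Expected profit = 2 − 8 = -6 ≈ -$6.00

-$6.00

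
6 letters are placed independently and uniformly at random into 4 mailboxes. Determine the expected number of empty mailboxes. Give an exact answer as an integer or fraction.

Let Xⱼ=1 if mailbox j is empty. P(Xⱼ=1) = ((4-1)/4)^6 = 729/4096.
By linearity, E[#empty] = 4·729/4096 = 729/1024.

729/1024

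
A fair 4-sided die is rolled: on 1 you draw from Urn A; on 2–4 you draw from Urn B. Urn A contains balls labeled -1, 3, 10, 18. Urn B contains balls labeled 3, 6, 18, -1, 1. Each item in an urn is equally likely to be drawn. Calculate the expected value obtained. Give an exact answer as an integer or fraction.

E[X | Urn A] = (-1 + 3 + 10 + 18)/4 = 15/2
E[X | Urn B] = (3 + 6 + 18 − 1 + 1)/5 = 27/5
E[X] = (1/4)·15/2 + (3/4)·27/5 = 237/40

237/40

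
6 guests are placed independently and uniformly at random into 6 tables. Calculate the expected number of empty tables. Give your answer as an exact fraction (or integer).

Let Xⱼ=1 if table j is empty. P(Xⱼ=1) = ((6-1)/6)^6 = 15625/46656.
By linearity, E[#empty] = 6·15625/46656 = 15625/7776.

15625/7776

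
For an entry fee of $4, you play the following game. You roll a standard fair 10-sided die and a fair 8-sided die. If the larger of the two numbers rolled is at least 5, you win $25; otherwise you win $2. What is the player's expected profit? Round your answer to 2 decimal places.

E[payout] = (1/5)·2 + (4/5)·25 = 102/5
Expected profit = 102/5 − 4 = 82/5 ≈ $16.40

$16.40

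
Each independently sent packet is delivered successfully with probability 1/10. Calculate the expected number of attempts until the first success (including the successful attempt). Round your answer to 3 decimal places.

10.000

For a geometric distribution, E[trials] = 1/p = 1/(1/10) = 10.
≈ 10.000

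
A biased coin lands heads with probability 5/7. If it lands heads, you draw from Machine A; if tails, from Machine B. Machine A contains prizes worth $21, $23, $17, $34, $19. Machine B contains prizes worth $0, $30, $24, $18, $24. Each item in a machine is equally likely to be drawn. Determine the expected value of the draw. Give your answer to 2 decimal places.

$21.77

E[X | Machine A] = (21 + 23 + 17 + 34 + 19)/5 = 114/5
E[X | Machine B] = (0 + 30 + 24 + 18 + 24)/5 = 96/5
E[X] = (5/7)·114/5 + (2/7)·96/5 = 762/35 ≈ 21.77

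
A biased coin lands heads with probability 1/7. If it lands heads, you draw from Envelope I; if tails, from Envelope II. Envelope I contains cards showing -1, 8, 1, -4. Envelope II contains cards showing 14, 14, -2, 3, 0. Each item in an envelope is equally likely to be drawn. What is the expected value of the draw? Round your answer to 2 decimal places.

E[X | Envelope I] = (-1 + 8 + 1 − 4)/4 = 1
E[X | Envelope II] = (14 + 14 − 2 + 3 + 0)/5 = 29/5
E[X] = (1/7)·1 + (6/7)·29/5 = 179/35 ≈ 5.11

5.11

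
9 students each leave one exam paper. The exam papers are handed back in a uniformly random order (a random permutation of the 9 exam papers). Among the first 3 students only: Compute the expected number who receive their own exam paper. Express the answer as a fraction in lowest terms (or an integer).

1/3

Let Xᵢ = 1 if person i gets their own exam paper. For each i, P(Xᵢ=1) = 1/9.
By linearity of expectation, E[X₁+…+X_3] = 3·(1/9) = 1/3.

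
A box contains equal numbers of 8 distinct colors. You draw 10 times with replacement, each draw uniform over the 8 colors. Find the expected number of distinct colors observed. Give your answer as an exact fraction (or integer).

Let Xⱼ=1 if type j appears at least once. P(Xⱼ=1) = 1 − ((8−1)/8)^10 = 791266575/1073741824.
E[#distinct] = 8·791266575/1073741824 = 791266575/134217728.

791266575/134217728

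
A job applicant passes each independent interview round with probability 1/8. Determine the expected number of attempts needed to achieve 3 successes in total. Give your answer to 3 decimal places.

24.000

By linearity (sum of 3 independent geometric waits), E[trials] = 3/p = 3/(1/8) = 24.
≈ 24.000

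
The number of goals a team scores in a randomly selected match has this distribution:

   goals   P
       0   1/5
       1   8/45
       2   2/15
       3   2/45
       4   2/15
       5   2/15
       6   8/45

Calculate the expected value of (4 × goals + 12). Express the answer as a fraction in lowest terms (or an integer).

E[4x+12] = (1/5)·12 + (8/45)·16 + (2/15)·20 + (2/45)·24 + (2/15)·28 + (2/15)·32 + (8/45)·36
     = 1052/45

1052/45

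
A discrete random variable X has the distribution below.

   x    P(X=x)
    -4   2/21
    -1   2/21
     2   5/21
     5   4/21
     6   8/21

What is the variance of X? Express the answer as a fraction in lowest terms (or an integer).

E[X] = (2/21)·(-4) + (2/21)·(-1) + (5/21)·2 + (4/21)·5 + (8/21)·6 = 68/21
E[X²] = (2/21)·16 + (2/21)·1 + (5/21)·4 + (4/21)·25 + (8/21)·36 = 442/21
Var(X) = 442/21 − (68/21)² = 4658/441

4658/441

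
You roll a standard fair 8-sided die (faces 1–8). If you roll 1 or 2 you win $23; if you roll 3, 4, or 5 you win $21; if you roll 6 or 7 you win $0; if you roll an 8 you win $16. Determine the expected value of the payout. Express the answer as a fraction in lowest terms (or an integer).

125/8 dollars

E[payout] = (1/4)·0 + (1/8)·16 + (3/8)·21 + (1/4)·23 = 125/8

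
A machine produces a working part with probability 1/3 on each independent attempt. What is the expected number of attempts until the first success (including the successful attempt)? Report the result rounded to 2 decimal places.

For a geometric distribution, E[trials] = 1/p = 1/(1/3) = 3.
≈ 3.00

3.00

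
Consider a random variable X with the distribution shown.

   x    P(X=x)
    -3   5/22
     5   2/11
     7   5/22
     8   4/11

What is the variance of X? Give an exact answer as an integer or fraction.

E[X] = (5/22)·(-3) + (2/11)·5 + (5/22)·7 + (4/11)·8 = 52/11
E[X²] = (5/22)·9 + (2/11)·25 + (5/22)·49 + (4/11)·64 = 41
Var(X) = 41 − (52/11)² = 2257/121

2257/121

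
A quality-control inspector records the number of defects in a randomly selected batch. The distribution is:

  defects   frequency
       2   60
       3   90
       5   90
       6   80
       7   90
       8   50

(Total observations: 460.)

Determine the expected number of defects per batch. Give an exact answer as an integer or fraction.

Total = 460, so P(defects=2) = 60/460, etc.
E[X] = (3/23)·2 + (9/46)·3 + (9/46)·5 + (4/23)·6 + (9/46)·7 + (5/46)·8
     = 235/46

235/46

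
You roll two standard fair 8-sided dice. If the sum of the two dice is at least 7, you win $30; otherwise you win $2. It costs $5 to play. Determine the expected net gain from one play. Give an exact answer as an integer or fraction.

E[payout] = (15/64)·2 + (49/64)·30 = 375/16
Expected profit = 375/16 − 5 = 295/16

295/16 dollars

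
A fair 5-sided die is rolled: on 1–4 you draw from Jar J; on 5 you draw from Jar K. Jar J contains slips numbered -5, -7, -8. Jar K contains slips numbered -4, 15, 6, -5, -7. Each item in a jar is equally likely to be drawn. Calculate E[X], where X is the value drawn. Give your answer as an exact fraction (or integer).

E[X | Jar J] = (-5 − 7 − 8)/3 = -20/3
E[X | Jar K] = (-4 + 15 + 6 − 5 − 7)/5 = 1
E[X] = (4/5)·(-20/3) + (1/5)·1 = -77/15

-77/15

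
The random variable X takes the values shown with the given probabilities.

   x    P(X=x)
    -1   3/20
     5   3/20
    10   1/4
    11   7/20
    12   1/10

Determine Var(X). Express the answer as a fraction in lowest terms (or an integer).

E[X] = (3/20)·(-1) + (3/20)·5 + (1/4)·10 + (7/20)·11 + (1/10)·12 = 163/20
E[X²] = (3/20)·1 + (3/20)·25 + (1/4)·100 + (7/20)·121 + (1/10)·144 = 1713/20
Var(X) = 1713/20 − (163/20)² = 7691/400

7691/400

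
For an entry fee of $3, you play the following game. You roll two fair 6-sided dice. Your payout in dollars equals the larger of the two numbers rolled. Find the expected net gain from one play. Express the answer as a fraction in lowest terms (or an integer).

Distribution of the larger of the two numbers rolled: 1 w.p. 1/36, 2 w.p. 1/12, 3 w.p. 5/36, 4 w.p. 7/36, 5 w.p. 1/4, 6 w.p. 11/36
E[payout] = (1/36)·1 + (1/12)·2 + (5/36)·3 + (7/36)·4 + (1/4)·5 + (11/36)·6 = 161/36
Expected profit = 161/36 − 3 = 53/36

53/36 dollars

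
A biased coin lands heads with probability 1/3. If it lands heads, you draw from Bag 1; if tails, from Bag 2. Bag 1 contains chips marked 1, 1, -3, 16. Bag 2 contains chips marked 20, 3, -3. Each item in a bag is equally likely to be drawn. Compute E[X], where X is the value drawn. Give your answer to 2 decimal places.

5.69

E[X | Bag 1] = (1 + 1 − 3 + 16)/4 = 15/4
E[X | Bag 2] = (20 + 3 − 3)/3 = 20/3
E[X] = (1/3)·15/4 + (2/3)·20/3 = 205/36 ≈ 5.69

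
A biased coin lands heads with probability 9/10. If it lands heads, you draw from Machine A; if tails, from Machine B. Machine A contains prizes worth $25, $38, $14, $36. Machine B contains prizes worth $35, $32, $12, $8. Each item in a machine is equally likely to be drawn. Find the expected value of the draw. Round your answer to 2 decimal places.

$27.60

E[X | Machine A] = (25 + 38 + 14 + 36)/4 = 113/4
E[X | Machine B] = (35 + 32 + 12 + 8)/4 = 87/4
E[X] = (9/10)·113/4 + (1/10)·87/4 = 138/5 ≈ 27.60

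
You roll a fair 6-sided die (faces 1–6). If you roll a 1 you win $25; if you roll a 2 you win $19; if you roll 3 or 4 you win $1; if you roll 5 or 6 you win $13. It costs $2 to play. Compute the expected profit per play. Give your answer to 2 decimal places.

E[payout] = (1/3)·1 + (1/3)·13 + (1/6)·19 + (1/6)·25 = 12
Expected profit = 12 − 2 = 10 ≈ $10.00

$10.00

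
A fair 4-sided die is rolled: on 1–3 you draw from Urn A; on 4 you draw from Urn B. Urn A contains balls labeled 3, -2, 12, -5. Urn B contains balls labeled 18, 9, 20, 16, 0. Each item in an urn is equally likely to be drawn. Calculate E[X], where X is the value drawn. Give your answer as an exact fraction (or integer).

93/20

E[X | Urn A] = (3 − 2 + 12 − 5)/4 = 2
E[X | Urn B] = (18 + 9 + 20 + 16 + 0)/5 = 63/5
E[X] = (3/4)·2 + (1/4)·63/5 = 93/20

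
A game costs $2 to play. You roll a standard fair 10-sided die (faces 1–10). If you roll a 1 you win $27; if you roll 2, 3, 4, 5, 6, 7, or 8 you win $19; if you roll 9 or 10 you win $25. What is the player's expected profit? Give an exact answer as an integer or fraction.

$19

E[payout] = (7/10)·19 + (1/5)·25 + (1/10)·27 = 21
Expected profit = 21 − 2 = 19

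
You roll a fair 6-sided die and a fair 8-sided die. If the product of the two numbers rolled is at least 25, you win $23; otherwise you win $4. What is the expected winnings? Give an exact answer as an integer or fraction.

E[payout] = (19/24)·4 + (5/24)·23 = 191/24

191/24 dollars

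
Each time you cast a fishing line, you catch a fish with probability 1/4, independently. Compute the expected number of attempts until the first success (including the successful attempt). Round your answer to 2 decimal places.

4.00

For a geometric distribution, E[trials] = 1/p = 1/(1/4) = 4.
≈ 4.00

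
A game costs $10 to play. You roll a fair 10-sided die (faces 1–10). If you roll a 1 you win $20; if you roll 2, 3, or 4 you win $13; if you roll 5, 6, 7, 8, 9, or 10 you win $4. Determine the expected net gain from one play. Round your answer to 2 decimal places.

E[payout] = (3/5)·4 + (3/10)·13 + (1/10)·20 = 83/10
Expected profit = 83/10 − 10 = -17/10 ≈ -$1.70

-$1.70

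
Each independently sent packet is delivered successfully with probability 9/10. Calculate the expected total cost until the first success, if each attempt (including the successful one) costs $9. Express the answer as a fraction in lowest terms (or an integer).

$10

E[#attempts] = 1/p = 10/9; E[cost] = 9·10/9 = 10.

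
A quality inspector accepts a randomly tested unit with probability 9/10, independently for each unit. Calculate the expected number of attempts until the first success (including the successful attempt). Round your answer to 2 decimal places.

1.11

For a geometric distribution, E[trials] = 1/p = 1/(9/10) = 10/9.
≈ 1.11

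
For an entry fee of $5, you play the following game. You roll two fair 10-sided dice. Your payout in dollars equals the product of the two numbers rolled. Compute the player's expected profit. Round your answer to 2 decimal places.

Distribution of the product of the two numbers rolled: 1 w.p. 1/100, 2 w.p. 1/50, 3 w.p. 1/50, 4 w.p. 3/100, 5 w.p. 1/50, 6 w.p. 1/25, …
E[payout] = (1/100)·1 + (1/50)·2 + (1/50)·3 + (3/100)·4 + (1/50)·5 + (1/25)·6 + (1/50)·7 + (1/25)·8 + (3/100)·9 + (1/25)·10 + (1/25)·12 + (1/50)·14 + (1/50)·15 + (3/100)·16 + (1/25)·18 + (1/25)·20 + (1/50)·21 + (1/25)·24 + (1/100)·25 + (1/50)·27 + (1/50)·28 + (1/25)·30 + (1/50)·32 + (1/50)·35 + (3/100)·36 + (1/25)·40 + (1/50)·42 + (1/50)·45 + (1/50)·48 + (1/100)·49 + (1/50)·50 + (1/50)·54 + (1/50)·56 + (1/50)·60 + (1/50)·63 + (1/100)·64 + (1/50)·70 + (1/50)·72 + (1/50)·80 + (1/100)·81 + (1/50)·90 + (1/100)·100 = 121/4
Expected profit = 121/4 − 5 = 101/4 ≈ $25.25

$25.25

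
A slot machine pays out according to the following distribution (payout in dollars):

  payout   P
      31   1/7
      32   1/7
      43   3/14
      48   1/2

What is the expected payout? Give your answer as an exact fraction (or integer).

591/14 dollars

E[X] = (1/7)·31 + (1/7)·32 + (3/14)·43 + (1/2)·48
     = 591/14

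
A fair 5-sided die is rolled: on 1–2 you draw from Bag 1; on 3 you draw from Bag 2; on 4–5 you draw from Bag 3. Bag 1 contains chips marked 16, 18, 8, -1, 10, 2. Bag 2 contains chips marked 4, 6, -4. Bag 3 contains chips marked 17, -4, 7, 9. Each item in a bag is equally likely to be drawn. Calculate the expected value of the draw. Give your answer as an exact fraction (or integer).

E[X | Bag 1] = (16 + 18 + 8 − 1 + 10 + 2)/6 = 53/6
E[X | Bag 2] = (4 + 6 − 4)/3 = 2
E[X | Bag 3] = (17 − 4 + 7 + 9)/4 = 29/4
E[X] = (2/5)·53/6 + (1/5)·2 + (2/5)·29/4 = 41/6

41/6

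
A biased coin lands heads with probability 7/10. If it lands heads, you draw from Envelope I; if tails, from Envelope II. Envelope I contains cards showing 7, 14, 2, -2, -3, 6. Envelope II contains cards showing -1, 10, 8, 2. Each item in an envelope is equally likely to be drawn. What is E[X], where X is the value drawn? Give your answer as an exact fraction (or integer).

E[X | Envelope I] = (7 + 14 + 2 − 2 − 3 + 6)/6 = 4
E[X | Envelope II] = (-1 + 10 + 8 + 2)/4 = 19/4
E[X] = (7/10)·4 + (3/10)·19/4 = 169/40

169/40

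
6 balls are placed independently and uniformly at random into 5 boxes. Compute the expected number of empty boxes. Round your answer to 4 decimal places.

1.3107

Let Xⱼ=1 if box j is empty. P(Xⱼ=1) = ((5-1)/5)^6 = 4096/15625.
By linearity, E[#empty] = 5·4096/15625 = 4096/3125.
≈ 1.3107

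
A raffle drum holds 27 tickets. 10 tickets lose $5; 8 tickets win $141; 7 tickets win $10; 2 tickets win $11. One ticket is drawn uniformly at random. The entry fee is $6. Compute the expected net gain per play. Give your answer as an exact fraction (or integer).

E[payout] = (10/27)·(-5) + (8/27)·141 + (7/27)·10 + (2/27)·11 = 130/3
Expected profit = 130/3 − 6 = 112/3

112/3 dollars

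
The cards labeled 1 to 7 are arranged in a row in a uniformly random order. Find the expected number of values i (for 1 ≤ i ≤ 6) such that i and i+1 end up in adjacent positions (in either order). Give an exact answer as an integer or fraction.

For each i ∈ {1,…,6}, let Xᵢ = 1 if i and i+1 are adjacent. P(Xᵢ=1) = 2·(7−1)!/7! = 2/7.
By linearity, E[ΣXᵢ] = (6)·(2/7) = 12/7.

12/7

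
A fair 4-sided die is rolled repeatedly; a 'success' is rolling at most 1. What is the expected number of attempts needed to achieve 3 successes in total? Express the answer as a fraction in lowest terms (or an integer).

12

By linearity (sum of 3 independent geometric waits), E[trials] = 3/p = 3/(1/4) = 12.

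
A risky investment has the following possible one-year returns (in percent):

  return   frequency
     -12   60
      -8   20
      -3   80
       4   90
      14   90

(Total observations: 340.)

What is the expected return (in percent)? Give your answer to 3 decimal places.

1.471

Total = 340, so P(return=-12) = 60/340, etc.
E[X] = (3/17)·(-12) + (1/17)·(-8) + (4/17)·(-3) + (9/34)·4 + (9/34)·14
     = 25/17 ≈ 1.471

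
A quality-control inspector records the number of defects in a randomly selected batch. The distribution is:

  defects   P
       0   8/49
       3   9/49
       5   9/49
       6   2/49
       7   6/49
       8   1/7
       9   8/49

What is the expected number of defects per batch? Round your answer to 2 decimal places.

E[X] = (8/49)·0 + (9/49)·3 + (9/49)·5 + (2/49)·6 + (6/49)·7 + (1/7)·8 + (8/49)·9
     = 254/49 ≈ 5.18

5.18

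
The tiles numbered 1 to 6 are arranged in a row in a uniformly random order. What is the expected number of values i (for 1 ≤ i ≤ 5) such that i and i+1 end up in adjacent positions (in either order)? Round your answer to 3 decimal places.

For each i ∈ {1,…,5}, let Xᵢ = 1 if i and i+1 are adjacent. P(Xᵢ=1) = 2·(6−1)!/6! = 2/6.
By linearity, E[ΣXᵢ] = (5)·(2/6) = 5/3.
≈ 1.667

1.667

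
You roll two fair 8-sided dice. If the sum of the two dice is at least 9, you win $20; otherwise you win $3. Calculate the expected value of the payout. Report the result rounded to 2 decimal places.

E[payout] = (7/16)·3 + (9/16)·20 = 201/16
≈ $12.56

$12.56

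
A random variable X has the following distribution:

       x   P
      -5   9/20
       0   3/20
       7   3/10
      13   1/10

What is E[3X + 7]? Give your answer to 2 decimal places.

E[3x+7] = (9/20)·(-8) + (3/20)·7 + (3/10)·28 + (1/10)·46
     = 209/20 ≈ 10.45

10.45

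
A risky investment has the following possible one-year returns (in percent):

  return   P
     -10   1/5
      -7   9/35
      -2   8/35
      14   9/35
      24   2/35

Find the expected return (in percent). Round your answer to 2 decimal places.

0.71

E[X] = (1/5)·(-10) + (9/35)·(-7) + (8/35)·(-2) + (9/35)·14 + (2/35)·24
     = 5/7 ≈ 0.71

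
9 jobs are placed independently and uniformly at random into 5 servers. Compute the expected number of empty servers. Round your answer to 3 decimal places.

0.671

Let Xⱼ=1 if server j is empty. P(Xⱼ=1) = ((5-1)/5)^9 = 262144/1953125.
By linearity, E[#empty] = 5·262144/1953125 = 262144/390625.
≈ 0.671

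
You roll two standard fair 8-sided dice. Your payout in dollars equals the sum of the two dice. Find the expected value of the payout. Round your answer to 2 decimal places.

$9.00

Distribution of the sum of the two dice: 2 w.p. 1/64, 3 w.p. 1/32, 4 w.p. 3/64, 5 w.p. 1/16, 6 w.p. 5/64, 7 w.p. 3/32, …
E[payout] = (1/64)·2 + (1/32)·3 + (3/64)·4 + (1/16)·5 + (5/64)·6 + (3/32)·7 + (7/64)·8 + (1/8)·9 + (7/64)·10 + (3/32)·11 + (5/64)·12 + (1/16)·13 + (3/64)·14 + (1/32)·15 + (1/64)·16 = 9
≈ $9.00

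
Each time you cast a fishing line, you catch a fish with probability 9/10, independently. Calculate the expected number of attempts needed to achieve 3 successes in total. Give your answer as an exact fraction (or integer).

10/3

By linearity (sum of 3 independent geometric waits), E[trials] = 3/p = 3/(9/10) = 10/3.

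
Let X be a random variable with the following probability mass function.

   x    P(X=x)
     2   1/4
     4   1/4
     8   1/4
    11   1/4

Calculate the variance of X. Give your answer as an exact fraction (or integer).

195/16

E[X] = (1/4)·2 + (1/4)·4 + (1/4)·8 + (1/4)·11 = 25/4
E[X²] = (1/4)·4 + (1/4)·16 + (1/4)·64 + (1/4)·121 = 205/4
Var(X) = 205/4 − (25/4)² = 195/16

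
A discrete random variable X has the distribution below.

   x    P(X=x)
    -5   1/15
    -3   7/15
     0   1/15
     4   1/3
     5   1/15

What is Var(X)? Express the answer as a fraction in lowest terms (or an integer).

E[X] = (1/15)·(-5) + (7/15)·(-3) + (1/15)·0 + (1/3)·4 + (1/15)·5 = -1/15
E[X²] = (1/15)·25 + (7/15)·9 + (1/15)·0 + (1/3)·16 + (1/15)·25 = 193/15
Var(X) = 193/15 − (-1/15)² = 2894/225

2894/225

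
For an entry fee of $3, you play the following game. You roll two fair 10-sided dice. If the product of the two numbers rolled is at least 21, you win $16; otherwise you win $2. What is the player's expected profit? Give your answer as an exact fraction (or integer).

E[payout] = (23/50)·2 + (27/50)·16 = 239/25
Expected profit = 239/25 − 3 = 164/25

164/25 dollars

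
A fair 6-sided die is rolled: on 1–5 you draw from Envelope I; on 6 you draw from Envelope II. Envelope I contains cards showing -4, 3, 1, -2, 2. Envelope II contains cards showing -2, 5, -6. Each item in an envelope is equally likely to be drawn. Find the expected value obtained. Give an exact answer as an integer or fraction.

E[X | Envelope I] = (-4 + 3 + 1 − 2 + 2)/5 = 0
E[X | Envelope II] = (-2 + 5 − 6)/3 = -1
E[X] = (5/6)·0 + (1/6)·(-1) = -1/6

-1/6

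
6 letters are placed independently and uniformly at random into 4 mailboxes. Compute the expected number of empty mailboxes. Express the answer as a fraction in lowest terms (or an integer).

729/1024

Let Xⱼ=1 if mailbox j is empty. P(Xⱼ=1) = ((4-1)/4)^6 = 729/4096.
By linearity, E[#empty] = 4·729/4096 = 729/1024.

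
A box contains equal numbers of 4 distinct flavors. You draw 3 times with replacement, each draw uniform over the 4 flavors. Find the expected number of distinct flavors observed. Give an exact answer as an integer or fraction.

37/16

Let Xⱼ=1 if type j appears at least once. P(Xⱼ=1) = 1 − ((4−1)/4)^3 = 37/64.
E[#distinct] = 4·37/64 = 37/16.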